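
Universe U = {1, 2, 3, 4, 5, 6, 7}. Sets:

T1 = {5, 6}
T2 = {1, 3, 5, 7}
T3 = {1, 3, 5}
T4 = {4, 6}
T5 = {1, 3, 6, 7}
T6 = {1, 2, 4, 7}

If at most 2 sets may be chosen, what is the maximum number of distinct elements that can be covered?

6

Choosing T1, T6 covers {1, 2, 4, 5, 6, 7} — 6 elements.
No choice of 2 sets does better; here 3 is left uncovered.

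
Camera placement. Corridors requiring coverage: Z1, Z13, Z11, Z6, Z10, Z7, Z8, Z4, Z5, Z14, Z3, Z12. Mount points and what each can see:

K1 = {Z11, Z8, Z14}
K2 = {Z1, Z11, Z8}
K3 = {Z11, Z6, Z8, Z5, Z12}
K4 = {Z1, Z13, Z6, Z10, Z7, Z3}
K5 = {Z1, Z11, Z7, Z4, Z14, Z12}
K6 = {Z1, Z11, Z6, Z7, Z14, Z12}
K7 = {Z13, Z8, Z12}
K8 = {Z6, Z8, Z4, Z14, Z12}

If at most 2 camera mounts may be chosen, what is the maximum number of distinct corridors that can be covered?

Choosing K3, K4 covers {Z1, Z13, Z11, Z6, Z10, Z7, Z8, Z5, Z3, Z12} — 10 corridors.
No choice of 2 camera mounts does better; here Z4, Z14 are left uncovered.

10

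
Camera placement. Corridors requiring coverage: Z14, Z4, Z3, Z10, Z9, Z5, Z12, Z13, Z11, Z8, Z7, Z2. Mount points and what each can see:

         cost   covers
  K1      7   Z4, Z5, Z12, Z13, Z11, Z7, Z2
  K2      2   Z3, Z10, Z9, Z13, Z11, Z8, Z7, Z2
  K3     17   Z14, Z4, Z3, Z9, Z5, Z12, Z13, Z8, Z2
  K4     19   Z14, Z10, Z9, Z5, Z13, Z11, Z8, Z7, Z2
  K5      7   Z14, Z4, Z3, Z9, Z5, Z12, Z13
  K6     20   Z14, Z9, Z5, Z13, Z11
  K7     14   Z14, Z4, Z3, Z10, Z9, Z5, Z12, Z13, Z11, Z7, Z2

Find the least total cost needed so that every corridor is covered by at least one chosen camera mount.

K2, K5 cover every corridor at cost 2 + 7 = 9.
Any cover uses at least 2 camera mounts; among all covering selections none totals below 9.

9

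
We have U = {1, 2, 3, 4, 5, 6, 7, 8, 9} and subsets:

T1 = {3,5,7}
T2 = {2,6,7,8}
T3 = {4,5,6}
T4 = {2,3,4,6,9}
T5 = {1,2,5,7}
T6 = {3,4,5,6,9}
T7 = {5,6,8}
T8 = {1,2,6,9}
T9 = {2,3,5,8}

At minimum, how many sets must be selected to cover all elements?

3

T2, T4, T5 together cover {1, 2, 3, 4, 5, 6, 7, 8, 9} — every element.
No 2 of the 9 sets cover everything (all 36 pairs fall short), so 3 is minimum.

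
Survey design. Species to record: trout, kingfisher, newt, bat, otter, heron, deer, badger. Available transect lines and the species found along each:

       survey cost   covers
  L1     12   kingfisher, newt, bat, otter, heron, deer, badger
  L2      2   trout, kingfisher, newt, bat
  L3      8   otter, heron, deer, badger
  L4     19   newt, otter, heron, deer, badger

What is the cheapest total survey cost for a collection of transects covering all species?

L2, L3 cover every species at survey cost 2 + 8 = 10.
Any cover uses at least 2 transects; among all covering selections none totals below 10.

10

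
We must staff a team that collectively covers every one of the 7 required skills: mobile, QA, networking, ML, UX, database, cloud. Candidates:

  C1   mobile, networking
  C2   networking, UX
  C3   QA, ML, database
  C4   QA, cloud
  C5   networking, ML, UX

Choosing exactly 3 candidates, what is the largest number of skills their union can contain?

Choosing C1, C2, C3 covers {mobile, QA, networking, ML, UX, database} — 6 skills.
No choice of 3 candidates does better; here cloud is left uncovered.

6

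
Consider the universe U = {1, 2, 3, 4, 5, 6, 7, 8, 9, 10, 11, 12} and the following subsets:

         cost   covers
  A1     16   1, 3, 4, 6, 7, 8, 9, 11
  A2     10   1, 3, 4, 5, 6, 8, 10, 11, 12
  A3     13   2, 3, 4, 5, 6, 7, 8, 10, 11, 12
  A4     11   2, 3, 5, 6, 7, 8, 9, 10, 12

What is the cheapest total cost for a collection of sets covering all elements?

21

A2, A4 cover every element at cost 10 + 11 = 21.
Any cover uses at least 2 sets; among all covering selections none totals below 21.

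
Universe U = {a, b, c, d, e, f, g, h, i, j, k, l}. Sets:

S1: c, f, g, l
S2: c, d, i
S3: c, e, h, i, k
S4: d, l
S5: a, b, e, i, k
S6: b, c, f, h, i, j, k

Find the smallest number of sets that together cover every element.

4

S1, S2, S5, S6 together cover {a, b, c, d, e, f, g, h, i, j, k, l} — every element.
No 3 of the 6 sets cover everything (all 20 triples fall short), so 4 is minimum.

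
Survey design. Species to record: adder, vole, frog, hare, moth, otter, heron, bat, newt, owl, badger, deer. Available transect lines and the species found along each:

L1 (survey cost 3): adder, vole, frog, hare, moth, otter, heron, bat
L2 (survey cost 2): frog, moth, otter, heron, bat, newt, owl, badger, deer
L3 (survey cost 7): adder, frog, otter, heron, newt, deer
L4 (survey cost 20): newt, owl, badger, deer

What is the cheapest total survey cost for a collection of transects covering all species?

5

L1, L2 cover every species at survey cost 3 + 2 = 5.
Any cover uses at least 2 transects; among all covering selections none totals below 5.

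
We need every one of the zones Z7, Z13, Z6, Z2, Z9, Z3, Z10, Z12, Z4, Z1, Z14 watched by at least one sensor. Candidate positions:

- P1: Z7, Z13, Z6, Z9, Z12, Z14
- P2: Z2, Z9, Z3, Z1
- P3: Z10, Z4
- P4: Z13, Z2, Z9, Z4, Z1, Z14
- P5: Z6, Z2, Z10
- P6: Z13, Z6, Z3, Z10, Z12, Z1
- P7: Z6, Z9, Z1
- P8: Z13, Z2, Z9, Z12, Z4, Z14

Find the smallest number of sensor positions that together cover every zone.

3

P1, P2, P3 together cover {Z7, Z13, Z6, Z2, Z9, Z3, Z10, Z12, Z4, Z1, Z14} — every zone.
No 2 of the 8 sensor positions cover everything (all 28 pairs fall short), so 3 is minimum.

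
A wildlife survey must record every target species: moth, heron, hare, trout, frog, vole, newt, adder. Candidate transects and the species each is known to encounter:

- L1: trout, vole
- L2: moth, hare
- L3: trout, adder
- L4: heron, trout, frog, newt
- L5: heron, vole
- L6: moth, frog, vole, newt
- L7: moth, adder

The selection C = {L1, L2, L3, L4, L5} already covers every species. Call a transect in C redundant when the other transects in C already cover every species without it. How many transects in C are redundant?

2

Drop L1: the rest still cover every species — redundant.
Drop L2: moth, hare uncovered — not redundant.
Drop L3: adder uncovered — not redundant.
Drop L4: frog, newt uncovered — not redundant.
Drop L5: the rest still cover every species — redundant.
2 redundant: L1, L5.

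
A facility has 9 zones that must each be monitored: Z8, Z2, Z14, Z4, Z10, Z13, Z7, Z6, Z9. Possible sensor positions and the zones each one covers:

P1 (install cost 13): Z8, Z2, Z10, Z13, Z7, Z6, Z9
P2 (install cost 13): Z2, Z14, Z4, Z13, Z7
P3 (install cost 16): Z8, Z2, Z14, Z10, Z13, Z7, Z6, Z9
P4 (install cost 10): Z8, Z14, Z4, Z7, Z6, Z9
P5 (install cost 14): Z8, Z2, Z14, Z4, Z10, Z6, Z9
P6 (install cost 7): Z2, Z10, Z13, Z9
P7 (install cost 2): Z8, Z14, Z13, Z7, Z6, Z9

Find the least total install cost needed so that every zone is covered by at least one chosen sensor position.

16

P5, P7 cover every zone at install cost 14 + 2 = 16.
Any cover uses at least 2 sensor positions; among all covering selections none totals below 16.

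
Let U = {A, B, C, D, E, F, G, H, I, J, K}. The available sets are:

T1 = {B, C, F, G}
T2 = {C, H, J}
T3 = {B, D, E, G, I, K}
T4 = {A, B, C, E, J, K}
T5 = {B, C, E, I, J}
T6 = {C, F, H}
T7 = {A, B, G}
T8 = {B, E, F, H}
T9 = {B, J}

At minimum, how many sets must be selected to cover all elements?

T3, T4, T6 together cover {A, B, C, D, E, F, G, H, I, J, K} — every element.
No 2 of the 9 sets cover everything (all 36 pairs fall short), so 3 is minimum.
Greedy (largest uncovered first) would take T3, T2, T1, T4 — 4 sets — but 3 suffice.

3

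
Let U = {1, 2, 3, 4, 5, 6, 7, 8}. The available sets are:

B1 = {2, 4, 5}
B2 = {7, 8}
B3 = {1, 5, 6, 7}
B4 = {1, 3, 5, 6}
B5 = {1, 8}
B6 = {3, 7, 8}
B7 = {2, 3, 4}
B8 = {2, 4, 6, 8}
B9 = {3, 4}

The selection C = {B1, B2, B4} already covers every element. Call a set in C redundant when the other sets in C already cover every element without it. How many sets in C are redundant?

0

Drop B1: 2, 4 uncovered — not redundant.
Drop B2: 7, 8 uncovered — not redundant.
Drop B4: 1, 3, 6 uncovered — not redundant.
None of the sets in C is redundant.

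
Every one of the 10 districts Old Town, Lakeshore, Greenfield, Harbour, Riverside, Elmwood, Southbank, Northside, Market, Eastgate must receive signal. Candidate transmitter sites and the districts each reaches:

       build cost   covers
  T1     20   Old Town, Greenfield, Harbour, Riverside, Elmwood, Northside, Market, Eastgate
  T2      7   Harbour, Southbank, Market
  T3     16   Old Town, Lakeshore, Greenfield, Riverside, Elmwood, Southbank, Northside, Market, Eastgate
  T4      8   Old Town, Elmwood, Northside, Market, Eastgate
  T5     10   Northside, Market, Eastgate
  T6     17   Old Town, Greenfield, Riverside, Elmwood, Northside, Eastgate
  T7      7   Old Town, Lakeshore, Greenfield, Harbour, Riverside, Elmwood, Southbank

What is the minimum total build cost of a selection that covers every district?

15

T4, T7 cover every district at build cost 8 + 7 = 15.
Any cover uses at least 2 transmitter sites; among all covering selections none totals below 15.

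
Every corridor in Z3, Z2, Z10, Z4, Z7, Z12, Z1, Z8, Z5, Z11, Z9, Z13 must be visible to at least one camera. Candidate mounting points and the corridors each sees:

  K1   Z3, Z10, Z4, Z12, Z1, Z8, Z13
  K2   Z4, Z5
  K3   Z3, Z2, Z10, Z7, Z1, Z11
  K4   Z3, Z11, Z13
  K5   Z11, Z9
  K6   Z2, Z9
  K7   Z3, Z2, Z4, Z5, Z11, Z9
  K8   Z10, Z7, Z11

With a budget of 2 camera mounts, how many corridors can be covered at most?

11

Choosing K1, K7 covers {Z3, Z2, Z10, Z4, Z12, Z1, Z8, Z5, Z11, Z9, Z13} — 11 corridors.
No choice of 2 camera mounts does better; here Z7 is left uncovered.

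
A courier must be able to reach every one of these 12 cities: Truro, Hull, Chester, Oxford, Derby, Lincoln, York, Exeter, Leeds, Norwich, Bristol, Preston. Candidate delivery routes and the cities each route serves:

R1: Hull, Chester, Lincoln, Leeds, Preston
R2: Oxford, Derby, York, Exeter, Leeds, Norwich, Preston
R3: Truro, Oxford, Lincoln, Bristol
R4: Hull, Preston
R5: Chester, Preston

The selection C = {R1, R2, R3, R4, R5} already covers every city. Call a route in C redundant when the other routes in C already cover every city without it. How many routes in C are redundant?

Drop R1: the rest still cover every city — redundant.
Drop R2: Derby, York, Exeter, Norwich uncovered — not redundant.
Drop R3: Truro, Bristol uncovered — not redundant.
Drop R4: the rest still cover every city — redundant.
Drop R5: the rest still cover every city — redundant.
3 redundant: R1, R4, R5.

3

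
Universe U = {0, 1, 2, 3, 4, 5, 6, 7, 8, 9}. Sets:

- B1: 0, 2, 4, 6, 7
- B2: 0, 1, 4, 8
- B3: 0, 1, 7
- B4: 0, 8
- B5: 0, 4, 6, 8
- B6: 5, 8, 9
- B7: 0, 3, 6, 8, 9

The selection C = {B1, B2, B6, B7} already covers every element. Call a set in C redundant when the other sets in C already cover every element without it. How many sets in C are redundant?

0

Drop B1: 2, 7 uncovered — not redundant.
Drop B2: 1 uncovered — not redundant.
Drop B6: 5 uncovered — not redundant.
Drop B7: 3 uncovered — not redundant.
None of the sets in C is redundant.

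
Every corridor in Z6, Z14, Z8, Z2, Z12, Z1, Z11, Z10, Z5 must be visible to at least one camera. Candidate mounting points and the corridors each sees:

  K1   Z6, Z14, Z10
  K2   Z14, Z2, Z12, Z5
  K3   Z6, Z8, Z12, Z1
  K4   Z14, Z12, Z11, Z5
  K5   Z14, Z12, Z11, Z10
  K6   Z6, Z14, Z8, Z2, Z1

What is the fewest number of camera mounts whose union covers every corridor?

K1, K4, K6 together cover {Z6, Z14, Z8, Z2, Z12, Z1, Z11, Z10, Z5} — every corridor.
No 2 of the 6 camera mounts cover everything (all 15 pairs fall short), so 3 is minimum.

3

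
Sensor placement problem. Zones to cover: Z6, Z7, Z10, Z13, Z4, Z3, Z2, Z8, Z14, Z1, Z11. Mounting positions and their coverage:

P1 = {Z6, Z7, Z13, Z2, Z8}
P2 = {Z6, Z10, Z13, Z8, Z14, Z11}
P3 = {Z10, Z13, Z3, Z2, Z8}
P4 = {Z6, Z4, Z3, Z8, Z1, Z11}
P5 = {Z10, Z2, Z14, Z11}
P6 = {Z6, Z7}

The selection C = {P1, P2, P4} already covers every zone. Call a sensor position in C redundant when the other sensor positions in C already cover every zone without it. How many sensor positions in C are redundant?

Drop P1: Z7, Z2 uncovered — not redundant.
Drop P2: Z10, Z14 uncovered — not redundant.
Drop P4: Z4, Z3, Z1 uncovered — not redundant.
None of the sensor positions in C is redundant.

0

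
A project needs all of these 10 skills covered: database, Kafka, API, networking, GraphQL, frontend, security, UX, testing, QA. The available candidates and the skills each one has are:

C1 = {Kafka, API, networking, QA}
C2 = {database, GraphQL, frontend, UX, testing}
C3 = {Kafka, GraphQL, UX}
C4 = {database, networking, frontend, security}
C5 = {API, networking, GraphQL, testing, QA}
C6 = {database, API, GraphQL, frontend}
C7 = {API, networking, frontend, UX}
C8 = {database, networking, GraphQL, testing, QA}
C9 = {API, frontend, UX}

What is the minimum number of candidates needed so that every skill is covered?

C1, C2, C4 together cover {database, Kafka, API, networking, GraphQL, frontend, security, UX, testing, QA} — every skill.
No 2 of the 9 candidates cover everything (all 36 pairs fall short), so 3 is minimum.

3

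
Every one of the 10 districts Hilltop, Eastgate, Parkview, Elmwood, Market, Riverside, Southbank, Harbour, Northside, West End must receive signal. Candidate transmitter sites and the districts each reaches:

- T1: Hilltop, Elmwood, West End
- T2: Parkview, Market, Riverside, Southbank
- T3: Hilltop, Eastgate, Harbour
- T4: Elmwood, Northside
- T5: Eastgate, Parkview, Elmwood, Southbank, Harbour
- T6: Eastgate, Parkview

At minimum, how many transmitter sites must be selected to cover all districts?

4

T1, T2, T3, T4 together cover {Hilltop, Eastgate, Parkview, Elmwood, Market, Riverside, Southbank, Harbour, Northside, West End} — every district.
No 3 of the 6 transmitter sites cover everything (all 20 triples fall short), so 4 is minimum.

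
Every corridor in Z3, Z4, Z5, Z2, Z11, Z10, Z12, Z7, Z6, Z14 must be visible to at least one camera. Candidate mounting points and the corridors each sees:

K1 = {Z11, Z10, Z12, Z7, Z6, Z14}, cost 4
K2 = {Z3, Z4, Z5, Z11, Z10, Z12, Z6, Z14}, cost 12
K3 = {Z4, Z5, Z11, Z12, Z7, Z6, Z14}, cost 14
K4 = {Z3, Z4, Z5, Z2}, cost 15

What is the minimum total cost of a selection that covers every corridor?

K1, K4 cover every corridor at cost 4 + 15 = 19.
Any cover uses at least 2 camera mounts; among all covering selections none totals below 19.

19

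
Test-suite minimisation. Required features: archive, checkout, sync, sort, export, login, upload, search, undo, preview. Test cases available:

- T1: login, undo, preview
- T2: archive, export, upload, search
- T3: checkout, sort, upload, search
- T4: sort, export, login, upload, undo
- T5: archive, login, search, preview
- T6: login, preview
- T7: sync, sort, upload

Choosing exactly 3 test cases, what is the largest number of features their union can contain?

Choosing T1, T2, T3 covers {archive, checkout, sort, export, login, upload, search, undo, preview} — 9 features.
No choice of 3 test cases does better; here sync is left uncovered.

9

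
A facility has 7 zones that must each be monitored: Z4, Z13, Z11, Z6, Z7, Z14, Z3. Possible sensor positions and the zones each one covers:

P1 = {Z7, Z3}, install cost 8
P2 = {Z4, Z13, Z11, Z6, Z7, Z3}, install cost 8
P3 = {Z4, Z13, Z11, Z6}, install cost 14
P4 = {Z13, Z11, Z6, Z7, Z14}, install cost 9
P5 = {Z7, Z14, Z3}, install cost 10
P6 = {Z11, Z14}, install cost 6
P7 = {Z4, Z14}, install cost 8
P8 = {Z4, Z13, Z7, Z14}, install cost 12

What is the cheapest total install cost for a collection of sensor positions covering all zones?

14

P2, P6 cover every zone at install cost 8 + 6 = 14.
Any cover uses at least 2 sensor positions; among all covering selections none totals below 14.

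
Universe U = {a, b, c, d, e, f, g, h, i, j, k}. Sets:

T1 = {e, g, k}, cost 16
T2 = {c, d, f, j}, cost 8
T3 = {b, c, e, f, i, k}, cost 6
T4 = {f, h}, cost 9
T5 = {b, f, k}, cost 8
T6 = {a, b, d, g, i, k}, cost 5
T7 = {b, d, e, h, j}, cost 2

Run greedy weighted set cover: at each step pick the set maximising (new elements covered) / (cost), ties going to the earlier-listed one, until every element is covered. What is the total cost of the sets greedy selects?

Pick 1: T7 adds 5 new (b, d, e, h, j) at cost 2 (ratio 5/2).
Pick 2: T6 adds 4 new (a, g, i, k) at cost 5 (ratio 4/5).
Pick 3: T3 adds 2 new (c, f) at cost 6 (ratio 2/6).
Greedy total cost: 2 + 5 + 6 = 13.

13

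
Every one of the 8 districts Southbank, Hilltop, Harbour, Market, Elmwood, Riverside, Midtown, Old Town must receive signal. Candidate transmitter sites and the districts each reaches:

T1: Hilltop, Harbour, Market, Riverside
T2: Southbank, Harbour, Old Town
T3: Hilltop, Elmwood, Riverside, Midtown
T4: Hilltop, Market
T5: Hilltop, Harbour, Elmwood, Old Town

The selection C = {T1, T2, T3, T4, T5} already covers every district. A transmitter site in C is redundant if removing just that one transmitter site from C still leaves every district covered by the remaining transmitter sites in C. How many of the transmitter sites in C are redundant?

Drop T1: the rest still cover every district — redundant.
Drop T2: Southbank uncovered — not redundant.
Drop T3: Midtown uncovered — not redundant.
Drop T4: the rest still cover every district — redundant.
Drop T5: the rest still cover every district — redundant.
3 redundant: T1, T4, T5.

3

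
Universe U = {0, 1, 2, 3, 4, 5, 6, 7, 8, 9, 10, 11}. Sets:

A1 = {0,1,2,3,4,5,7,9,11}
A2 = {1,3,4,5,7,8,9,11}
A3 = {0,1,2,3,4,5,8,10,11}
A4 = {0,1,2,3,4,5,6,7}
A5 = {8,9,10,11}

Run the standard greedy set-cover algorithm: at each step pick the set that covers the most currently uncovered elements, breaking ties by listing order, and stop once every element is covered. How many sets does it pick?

Pick 1: A1 covers 9 new elements (0, 1, 2, 3, 4, 5, 7, 9, 11).
Pick 2: A3 covers 2 new elements (8, 10).
Pick 3: A4 covers 1 new elements (6).
Greedy uses 3 sets. (The true minimum is 2.)

3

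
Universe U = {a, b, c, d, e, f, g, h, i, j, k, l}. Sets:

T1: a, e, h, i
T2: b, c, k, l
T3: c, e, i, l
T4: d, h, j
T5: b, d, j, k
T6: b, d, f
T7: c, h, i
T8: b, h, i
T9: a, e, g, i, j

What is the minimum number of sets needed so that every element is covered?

4

T1, T2, T6, T9 together cover {a, b, c, d, e, f, g, h, i, j, k, l} — every element.
No 3 of the 9 sets cover everything (all 84 triples fall short), so 4 is minimum.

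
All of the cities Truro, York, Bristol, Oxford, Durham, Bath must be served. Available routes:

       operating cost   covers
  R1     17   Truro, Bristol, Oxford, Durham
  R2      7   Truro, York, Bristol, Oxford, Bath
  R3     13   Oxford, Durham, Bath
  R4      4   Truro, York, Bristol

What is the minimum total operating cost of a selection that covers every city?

17

R3, R4 cover every city at operating cost 13 + 4 = 17.
Any cover uses at least 2 routes; among all covering selections none totals below 17.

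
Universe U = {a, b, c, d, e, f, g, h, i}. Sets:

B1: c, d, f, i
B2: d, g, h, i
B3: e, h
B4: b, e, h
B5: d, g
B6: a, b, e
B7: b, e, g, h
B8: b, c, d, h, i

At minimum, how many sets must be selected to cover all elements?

3

B1, B2, B6 together cover {a, b, c, d, e, f, g, h, i} — every element.
No 2 of the 8 sets cover everything (all 28 pairs fall short), so 3 is minimum.
Greedy (largest uncovered first) would take B8, B6, B1, B2 — 4 sets — but 3 suffice.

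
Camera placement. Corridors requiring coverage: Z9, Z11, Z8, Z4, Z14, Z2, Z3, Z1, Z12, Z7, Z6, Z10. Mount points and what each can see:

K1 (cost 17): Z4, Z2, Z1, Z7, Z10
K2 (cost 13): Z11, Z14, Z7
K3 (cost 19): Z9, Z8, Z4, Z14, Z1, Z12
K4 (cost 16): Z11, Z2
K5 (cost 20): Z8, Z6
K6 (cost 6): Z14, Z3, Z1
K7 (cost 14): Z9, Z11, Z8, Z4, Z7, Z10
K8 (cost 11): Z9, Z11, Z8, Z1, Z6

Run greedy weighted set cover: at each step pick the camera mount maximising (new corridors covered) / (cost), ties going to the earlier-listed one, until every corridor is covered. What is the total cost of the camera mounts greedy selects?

66

Pick 1: K6 adds 3 new (Z14, Z3, Z1) at cost 6 (ratio 3/6).
Pick 2: K7 adds 6 new (Z9, Z11, Z8, Z4, Z7, Z10) at cost 14 (ratio 6/14).
Pick 3: K8 adds 1 new (Z6) at cost 11 (ratio 1/11).
Pick 4: K4 adds 1 new (Z2) at cost 16 (ratio 1/16).
Pick 5: K3 adds 1 new (Z12) at cost 19 (ratio 1/19).
Greedy total cost: 6 + 14 + 11 + 16 + 19 = 66. (The true optimum is 53, so greedy overshoots here.)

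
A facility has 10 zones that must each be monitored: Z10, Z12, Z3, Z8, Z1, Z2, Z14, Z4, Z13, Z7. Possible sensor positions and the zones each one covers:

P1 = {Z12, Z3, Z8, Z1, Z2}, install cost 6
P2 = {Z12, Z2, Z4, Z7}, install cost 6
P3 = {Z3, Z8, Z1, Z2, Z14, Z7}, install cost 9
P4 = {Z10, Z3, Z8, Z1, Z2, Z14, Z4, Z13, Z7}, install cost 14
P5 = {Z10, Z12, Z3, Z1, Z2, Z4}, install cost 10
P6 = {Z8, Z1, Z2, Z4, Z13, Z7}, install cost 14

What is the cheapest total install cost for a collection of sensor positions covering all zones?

P1, P4 cover every zone at install cost 6 + 14 = 20.
Any cover uses at least 2 sensor positions; among all covering selections none totals below 20.

20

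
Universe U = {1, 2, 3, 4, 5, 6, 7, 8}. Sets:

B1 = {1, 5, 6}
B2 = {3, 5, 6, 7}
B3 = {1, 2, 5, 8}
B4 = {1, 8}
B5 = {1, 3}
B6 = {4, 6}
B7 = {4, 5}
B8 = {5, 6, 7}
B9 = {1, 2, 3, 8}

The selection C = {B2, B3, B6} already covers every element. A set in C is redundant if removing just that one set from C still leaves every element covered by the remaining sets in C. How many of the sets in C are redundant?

0

Drop B2: 3, 7 uncovered — not redundant.
Drop B3: 1, 2, 8 uncovered — not redundant.
Drop B6: 4 uncovered — not redundant.
None of the sets in C is redundant.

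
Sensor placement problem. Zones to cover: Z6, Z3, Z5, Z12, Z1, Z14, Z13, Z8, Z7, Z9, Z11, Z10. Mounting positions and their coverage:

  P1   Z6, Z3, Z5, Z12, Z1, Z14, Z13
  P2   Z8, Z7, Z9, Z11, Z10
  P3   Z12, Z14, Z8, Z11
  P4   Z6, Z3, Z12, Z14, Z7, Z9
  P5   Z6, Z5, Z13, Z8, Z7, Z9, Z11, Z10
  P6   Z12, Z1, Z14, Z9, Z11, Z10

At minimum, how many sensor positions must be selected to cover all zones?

P1, P2 together cover {Z6, Z3, Z5, Z12, Z1, Z14, Z13, Z8, Z7, Z9, Z11, Z10} — every zone.
No single sensor position contains all 12 zones, so 2 is optimal.

2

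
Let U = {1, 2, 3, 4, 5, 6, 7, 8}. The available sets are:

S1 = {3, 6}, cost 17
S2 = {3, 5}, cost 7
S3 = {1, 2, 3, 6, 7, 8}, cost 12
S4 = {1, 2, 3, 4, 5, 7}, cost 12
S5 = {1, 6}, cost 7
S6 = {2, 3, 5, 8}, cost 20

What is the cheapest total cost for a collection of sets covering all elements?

S3, S4 cover every element at cost 12 + 12 = 24.
Any cover uses at least 2 sets; among all covering selections none totals below 24.

24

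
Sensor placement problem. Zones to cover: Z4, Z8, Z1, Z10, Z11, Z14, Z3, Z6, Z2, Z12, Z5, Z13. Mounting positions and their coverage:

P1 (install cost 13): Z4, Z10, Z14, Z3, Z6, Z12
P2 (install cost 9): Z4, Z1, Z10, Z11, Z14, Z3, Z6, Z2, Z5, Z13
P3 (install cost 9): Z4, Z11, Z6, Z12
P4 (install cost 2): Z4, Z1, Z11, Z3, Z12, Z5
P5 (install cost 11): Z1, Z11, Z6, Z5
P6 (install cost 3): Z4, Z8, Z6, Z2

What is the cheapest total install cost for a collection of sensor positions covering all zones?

14

P2, P4, P6 cover every zone at install cost 9 + 2 + 3 = 14.
Any cover uses at least 3 sensor positions; among all covering selections none totals below 14.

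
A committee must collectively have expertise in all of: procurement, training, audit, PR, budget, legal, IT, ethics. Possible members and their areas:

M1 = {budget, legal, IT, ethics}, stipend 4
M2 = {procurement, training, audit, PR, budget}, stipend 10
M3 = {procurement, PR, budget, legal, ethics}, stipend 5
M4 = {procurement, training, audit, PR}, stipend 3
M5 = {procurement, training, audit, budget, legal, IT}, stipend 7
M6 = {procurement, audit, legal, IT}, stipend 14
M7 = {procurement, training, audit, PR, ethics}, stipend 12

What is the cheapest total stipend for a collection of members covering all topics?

M1, M4 cover every topic at stipend 4 + 3 = 7.
Any cover uses at least 2 members; among all covering selections none totals below 7.

7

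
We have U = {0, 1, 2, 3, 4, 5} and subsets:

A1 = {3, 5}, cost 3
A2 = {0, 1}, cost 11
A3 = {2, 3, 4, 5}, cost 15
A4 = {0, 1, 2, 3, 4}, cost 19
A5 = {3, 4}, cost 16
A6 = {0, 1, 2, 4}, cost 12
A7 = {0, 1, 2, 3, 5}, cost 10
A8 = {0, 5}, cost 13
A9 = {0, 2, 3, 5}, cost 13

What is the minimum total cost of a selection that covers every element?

A1, A6 cover every element at cost 3 + 12 = 15.
Any cover uses at least 2 sets; among all covering selections none totals below 15.

15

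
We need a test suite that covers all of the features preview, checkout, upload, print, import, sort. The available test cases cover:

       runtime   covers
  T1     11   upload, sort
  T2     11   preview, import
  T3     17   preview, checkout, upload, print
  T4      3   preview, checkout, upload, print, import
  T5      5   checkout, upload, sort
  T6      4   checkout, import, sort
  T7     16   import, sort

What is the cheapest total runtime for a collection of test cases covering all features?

7

T4, T6 cover every feature at runtime 3 + 4 = 7.
Any cover uses at least 2 test cases; among all covering selections none totals below 7.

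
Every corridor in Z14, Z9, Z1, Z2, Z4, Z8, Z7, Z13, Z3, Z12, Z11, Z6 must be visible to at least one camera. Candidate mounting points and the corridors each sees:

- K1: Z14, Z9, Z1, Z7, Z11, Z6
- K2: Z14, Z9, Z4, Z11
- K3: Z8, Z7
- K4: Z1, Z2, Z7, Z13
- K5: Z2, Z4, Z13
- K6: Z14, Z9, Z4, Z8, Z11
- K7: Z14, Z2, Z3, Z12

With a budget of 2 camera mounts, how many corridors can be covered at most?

Choosing K1, K5 covers {Z14, Z9, Z1, Z2, Z4, Z7, Z13, Z11, Z6} — 9 corridors.
No choice of 2 camera mounts does better; here Z8, Z3, Z12 are left uncovered.

9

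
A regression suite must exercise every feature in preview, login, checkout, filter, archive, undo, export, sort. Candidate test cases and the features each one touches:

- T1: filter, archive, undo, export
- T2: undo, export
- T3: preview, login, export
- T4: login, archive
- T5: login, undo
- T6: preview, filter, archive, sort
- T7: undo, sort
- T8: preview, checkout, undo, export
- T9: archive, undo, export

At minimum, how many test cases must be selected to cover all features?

T3, T6, T8 together cover {preview, login, checkout, filter, archive, undo, export, sort} — every feature.
No 2 of the 9 test cases cover everything (all 36 pairs fall short), so 3 is minimum.
Greedy (largest uncovered first) would take T1, T3, T6, T8 — 4 test cases — but 3 suffice.

3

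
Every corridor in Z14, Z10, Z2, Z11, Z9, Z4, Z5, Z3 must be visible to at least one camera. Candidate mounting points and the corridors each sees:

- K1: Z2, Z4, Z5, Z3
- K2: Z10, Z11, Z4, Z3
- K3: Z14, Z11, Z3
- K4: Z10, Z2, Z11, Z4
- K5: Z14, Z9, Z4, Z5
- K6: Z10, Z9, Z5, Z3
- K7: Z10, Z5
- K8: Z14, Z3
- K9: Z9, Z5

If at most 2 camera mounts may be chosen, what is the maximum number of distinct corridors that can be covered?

7

Choosing K2, K5 covers {Z14, Z10, Z11, Z9, Z4, Z5, Z3} — 7 corridors.
No choice of 2 camera mounts does better; here Z2 is left uncovered.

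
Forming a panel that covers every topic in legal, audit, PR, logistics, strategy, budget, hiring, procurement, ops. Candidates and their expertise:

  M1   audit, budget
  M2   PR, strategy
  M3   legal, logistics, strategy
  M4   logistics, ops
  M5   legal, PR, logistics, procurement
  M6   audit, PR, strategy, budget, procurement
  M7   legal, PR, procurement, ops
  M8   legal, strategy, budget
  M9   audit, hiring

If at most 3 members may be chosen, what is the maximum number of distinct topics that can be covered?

Choosing M1, M3, M7 covers {legal, audit, PR, logistics, strategy, budget, procurement, ops} — 8 topics.
No choice of 3 members does better; here hiring is left uncovered.

8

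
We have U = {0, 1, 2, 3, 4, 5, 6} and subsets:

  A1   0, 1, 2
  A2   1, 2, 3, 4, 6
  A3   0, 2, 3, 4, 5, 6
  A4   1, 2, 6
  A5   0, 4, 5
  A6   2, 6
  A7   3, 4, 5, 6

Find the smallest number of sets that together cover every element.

A1, A3 together cover {0, 1, 2, 3, 4, 5, 6} — every element.
No single set contains all 7 elements, so 2 is optimal.

2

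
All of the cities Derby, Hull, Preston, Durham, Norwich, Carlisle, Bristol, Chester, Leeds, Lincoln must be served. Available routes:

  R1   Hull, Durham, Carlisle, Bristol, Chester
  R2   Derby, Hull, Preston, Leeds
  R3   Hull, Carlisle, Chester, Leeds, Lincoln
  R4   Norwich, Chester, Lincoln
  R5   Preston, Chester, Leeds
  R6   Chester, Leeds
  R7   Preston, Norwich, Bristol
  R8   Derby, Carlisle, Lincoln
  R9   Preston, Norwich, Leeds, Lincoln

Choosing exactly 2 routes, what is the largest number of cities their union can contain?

Choosing R1, R9 covers {Hull, Preston, Durham, Norwich, Carlisle, Bristol, Chester, Leeds, Lincoln} — 9 cities.
No choice of 2 routes does better; here Derby is left uncovered.

9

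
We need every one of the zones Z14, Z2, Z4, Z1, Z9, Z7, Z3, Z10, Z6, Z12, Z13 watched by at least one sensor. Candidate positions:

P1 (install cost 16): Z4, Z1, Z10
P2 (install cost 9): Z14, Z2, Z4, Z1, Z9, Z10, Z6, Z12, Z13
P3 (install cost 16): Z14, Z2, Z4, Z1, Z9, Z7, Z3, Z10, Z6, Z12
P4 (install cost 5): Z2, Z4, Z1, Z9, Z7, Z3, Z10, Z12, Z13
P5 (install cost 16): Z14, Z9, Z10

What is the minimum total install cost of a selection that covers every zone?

14

P2, P4 cover every zone at install cost 9 + 5 = 14.
Any cover uses at least 2 sensor positions; among all covering selections none totals below 14.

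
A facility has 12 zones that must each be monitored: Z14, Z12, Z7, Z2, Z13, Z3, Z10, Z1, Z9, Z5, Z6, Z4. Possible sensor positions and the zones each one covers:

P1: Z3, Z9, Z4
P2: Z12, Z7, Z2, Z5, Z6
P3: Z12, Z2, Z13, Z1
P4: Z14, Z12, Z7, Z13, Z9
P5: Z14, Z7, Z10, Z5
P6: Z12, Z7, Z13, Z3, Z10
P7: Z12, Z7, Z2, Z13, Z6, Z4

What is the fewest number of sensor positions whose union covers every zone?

4

P1, P2, P3, P5 together cover {Z14, Z12, Z7, Z2, Z13, Z3, Z10, Z1, Z9, Z5, Z6, Z4} — every zone.
No 3 of the 7 sensor positions cover everything (all 35 triples fall short), so 4 is minimum.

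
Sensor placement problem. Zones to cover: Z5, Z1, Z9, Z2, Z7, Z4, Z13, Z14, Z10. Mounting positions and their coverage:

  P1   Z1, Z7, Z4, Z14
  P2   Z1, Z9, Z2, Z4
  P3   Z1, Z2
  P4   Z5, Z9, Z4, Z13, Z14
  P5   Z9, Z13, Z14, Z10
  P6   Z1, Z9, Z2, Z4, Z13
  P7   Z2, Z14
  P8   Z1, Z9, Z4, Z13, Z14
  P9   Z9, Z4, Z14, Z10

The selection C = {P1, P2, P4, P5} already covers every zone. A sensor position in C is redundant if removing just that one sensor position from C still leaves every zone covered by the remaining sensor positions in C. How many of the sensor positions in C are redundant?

Drop P1: Z7 uncovered — not redundant.
Drop P2: Z2 uncovered — not redundant.
Drop P4: Z5 uncovered — not redundant.
Drop P5: Z10 uncovered — not redundant.
None of the sensor positions in C is redundant.

0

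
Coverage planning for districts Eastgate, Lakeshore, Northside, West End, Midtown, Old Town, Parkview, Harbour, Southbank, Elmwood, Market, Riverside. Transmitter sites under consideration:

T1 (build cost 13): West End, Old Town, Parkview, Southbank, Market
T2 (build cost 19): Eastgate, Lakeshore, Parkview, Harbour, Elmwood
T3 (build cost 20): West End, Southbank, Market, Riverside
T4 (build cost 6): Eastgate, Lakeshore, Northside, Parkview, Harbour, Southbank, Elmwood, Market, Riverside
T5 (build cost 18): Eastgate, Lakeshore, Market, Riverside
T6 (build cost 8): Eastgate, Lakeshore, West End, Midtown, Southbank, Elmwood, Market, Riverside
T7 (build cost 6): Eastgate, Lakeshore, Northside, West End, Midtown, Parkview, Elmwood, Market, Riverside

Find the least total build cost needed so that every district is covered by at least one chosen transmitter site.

T1, T4, T7 cover every district at build cost 13 + 6 + 6 = 25.
Any cover uses at least 3 transmitter sites; among all covering selections none totals below 25.

25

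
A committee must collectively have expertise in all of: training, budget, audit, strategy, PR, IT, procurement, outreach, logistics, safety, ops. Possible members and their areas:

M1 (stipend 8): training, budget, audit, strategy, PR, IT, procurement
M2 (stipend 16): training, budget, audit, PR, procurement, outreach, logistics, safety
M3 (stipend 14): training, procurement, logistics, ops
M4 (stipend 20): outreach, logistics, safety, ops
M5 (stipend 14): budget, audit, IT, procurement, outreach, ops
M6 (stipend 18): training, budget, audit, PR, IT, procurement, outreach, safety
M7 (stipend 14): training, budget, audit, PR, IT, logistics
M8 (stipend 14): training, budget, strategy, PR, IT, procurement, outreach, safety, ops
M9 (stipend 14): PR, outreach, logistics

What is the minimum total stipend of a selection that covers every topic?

28

M1, M4 cover every topic at stipend 8 + 20 = 28.
Any cover uses at least 2 members; among all covering selections none totals below 28.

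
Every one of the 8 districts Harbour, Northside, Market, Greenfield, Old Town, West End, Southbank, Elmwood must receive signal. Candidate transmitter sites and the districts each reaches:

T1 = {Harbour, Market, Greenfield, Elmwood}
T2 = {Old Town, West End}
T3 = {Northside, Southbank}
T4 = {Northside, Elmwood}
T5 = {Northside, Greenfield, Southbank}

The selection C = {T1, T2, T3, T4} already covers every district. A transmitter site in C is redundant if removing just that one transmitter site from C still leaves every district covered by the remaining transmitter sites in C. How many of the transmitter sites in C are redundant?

1

Drop T1: Harbour, Market, Greenfield uncovered — not redundant.
Drop T2: Old Town, West End uncovered — not redundant.
Drop T3: Southbank uncovered — not redundant.
Drop T4: the rest still cover every district — redundant.
1 redundant: T4.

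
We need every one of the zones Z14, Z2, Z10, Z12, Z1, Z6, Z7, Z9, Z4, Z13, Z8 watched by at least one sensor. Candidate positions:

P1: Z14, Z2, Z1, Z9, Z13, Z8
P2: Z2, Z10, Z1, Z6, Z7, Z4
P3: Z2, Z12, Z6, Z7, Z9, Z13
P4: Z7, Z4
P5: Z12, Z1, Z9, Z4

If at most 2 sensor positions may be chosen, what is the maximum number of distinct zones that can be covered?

Choosing P1, P2 covers {Z14, Z2, Z10, Z1, Z6, Z7, Z9, Z4, Z13, Z8} — 10 zones.
No choice of 2 sensor positions does better; here Z12 is left uncovered.

10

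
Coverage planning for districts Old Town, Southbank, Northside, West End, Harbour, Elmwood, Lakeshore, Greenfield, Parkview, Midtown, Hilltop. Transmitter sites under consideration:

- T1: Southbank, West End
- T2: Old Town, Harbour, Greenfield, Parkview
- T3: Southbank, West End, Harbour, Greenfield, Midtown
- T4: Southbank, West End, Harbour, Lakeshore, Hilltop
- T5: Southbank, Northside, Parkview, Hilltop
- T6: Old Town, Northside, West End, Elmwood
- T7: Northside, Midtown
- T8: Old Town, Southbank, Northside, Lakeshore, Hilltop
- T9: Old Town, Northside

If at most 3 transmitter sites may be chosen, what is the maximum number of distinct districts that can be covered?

Choosing T2, T3, T8 covers {Old Town, Southbank, Northside, West End, Harbour, Lakeshore, Greenfield, Parkview, Midtown, Hilltop} — 10 districts.
No choice of 3 transmitter sites does better; here Elmwood is left uncovered.

10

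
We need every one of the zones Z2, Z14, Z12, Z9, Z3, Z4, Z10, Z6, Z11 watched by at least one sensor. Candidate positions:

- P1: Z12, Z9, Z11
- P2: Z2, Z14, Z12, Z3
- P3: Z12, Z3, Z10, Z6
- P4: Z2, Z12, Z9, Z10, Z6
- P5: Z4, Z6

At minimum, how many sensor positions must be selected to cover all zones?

4

P1, P2, P3, P5 together cover {Z2, Z14, Z12, Z9, Z3, Z4, Z10, Z6, Z11} — every zone.
No 3 of the 5 sensor positions cover everything (all 10 triples fall short), so 4 is minimum.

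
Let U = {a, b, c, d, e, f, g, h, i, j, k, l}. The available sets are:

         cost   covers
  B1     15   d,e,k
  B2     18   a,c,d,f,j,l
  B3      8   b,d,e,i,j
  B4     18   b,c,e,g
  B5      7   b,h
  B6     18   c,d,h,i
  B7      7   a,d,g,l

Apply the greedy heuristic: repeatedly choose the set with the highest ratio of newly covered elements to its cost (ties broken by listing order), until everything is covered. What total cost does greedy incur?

55

Pick 1: B3 adds 5 new (b, d, e, i, j) at cost 8 (ratio 5/8).
Pick 2: B7 adds 3 new (a, g, l) at cost 7 (ratio 3/7).
Pick 3: B5 adds 1 new (h) at cost 7 (ratio 1/7).
Pick 4: B2 adds 2 new (c, f) at cost 18 (ratio 2/18).
Pick 5: B1 adds 1 new (k) at cost 15 (ratio 1/15).
Greedy total cost: 8 + 7 + 7 + 18 + 15 = 55.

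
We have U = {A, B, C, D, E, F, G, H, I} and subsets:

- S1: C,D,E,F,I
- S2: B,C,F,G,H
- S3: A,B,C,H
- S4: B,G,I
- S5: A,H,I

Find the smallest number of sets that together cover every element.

S1, S2, S3 together cover {A, B, C, D, E, F, G, H, I} — every element.
No 2 of the 5 sets cover everything (all 10 pairs fall short), so 3 is minimum.

3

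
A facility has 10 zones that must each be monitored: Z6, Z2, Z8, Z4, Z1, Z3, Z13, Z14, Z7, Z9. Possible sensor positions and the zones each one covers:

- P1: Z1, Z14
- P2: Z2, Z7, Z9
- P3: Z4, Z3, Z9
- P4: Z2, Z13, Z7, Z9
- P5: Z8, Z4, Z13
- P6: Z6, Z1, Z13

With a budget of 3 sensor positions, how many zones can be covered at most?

8

Choosing P1, P2, P5 covers {Z2, Z8, Z4, Z1, Z13, Z14, Z7, Z9} — 8 zones.
No choice of 3 sensor positions does better; here Z6, Z3 are left uncovered.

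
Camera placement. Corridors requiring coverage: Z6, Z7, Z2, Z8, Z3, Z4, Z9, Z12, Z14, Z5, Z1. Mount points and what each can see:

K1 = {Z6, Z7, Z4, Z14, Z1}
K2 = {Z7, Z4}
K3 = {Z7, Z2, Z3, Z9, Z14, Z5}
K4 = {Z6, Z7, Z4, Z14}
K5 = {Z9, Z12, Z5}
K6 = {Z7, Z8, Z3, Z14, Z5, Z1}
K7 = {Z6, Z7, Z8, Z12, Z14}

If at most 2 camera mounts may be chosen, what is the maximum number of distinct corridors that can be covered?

9

Choosing K1, K3 covers {Z6, Z7, Z2, Z3, Z4, Z9, Z14, Z5, Z1} — 9 corridors.
No choice of 2 camera mounts does better; here Z8, Z12 are left uncovered.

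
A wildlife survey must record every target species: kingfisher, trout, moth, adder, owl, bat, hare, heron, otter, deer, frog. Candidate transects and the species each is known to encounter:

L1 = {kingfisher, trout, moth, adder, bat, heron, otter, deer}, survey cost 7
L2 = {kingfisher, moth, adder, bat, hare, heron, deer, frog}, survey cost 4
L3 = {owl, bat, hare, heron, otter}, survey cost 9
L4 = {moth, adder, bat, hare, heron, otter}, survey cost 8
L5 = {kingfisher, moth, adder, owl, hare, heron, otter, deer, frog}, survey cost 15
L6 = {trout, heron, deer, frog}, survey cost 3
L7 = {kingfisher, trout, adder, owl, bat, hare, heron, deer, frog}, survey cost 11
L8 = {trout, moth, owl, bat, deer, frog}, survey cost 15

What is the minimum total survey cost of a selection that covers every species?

L2, L3, L6 cover every species at survey cost 4 + 9 + 3 = 16.
Any cover uses at least 2 transects; among all covering selections none totals below 16.

16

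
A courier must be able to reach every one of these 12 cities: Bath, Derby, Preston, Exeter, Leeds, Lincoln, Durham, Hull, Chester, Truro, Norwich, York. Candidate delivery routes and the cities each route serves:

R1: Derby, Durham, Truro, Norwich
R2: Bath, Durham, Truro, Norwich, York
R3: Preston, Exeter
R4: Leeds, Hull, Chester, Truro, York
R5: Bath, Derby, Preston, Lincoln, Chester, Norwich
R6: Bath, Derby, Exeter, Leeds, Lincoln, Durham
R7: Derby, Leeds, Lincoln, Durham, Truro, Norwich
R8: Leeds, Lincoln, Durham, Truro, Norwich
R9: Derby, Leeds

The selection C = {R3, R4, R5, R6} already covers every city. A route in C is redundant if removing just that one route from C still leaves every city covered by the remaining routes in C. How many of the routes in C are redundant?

1

Drop R3: the rest still cover every city — redundant.
Drop R4: Hull, Truro, York uncovered — not redundant.
Drop R5: Norwich uncovered — not redundant.
Drop R6: Durham uncovered — not redundant.
1 redundant: R3.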